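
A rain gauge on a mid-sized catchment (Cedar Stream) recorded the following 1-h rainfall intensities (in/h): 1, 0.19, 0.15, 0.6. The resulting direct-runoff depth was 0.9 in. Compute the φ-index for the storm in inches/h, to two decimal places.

φ ≈ 0.35 in/h

Only the 2 blocks with intensity above φ contribute runoff: 1, 0.6 in/h.
Σ(I−φ)·Δt = d  ⇒  (1+0.6 − 2φ)·1 = 0.9
φ = (1.600 − 0.9/1) / 2 = 0.35 in/h.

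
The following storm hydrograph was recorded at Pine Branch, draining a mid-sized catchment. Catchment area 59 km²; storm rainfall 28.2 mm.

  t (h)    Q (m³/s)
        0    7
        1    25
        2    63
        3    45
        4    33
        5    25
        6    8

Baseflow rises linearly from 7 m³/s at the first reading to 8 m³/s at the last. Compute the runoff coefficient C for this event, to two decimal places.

ΣQ_DR = 153.5 m³/s; V = ΣQ_DR·Δt = 5.526 × 10^5 m³.
Runoff depth d = V / A = 9.366 mm.
C = d / P = 9.366 / 28.2 = 0.33.

C ≈ 0.33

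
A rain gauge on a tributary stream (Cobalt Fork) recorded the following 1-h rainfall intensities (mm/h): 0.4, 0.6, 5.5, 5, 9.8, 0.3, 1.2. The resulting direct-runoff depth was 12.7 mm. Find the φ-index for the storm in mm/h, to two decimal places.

φ ≈ 2.53 mm/h

Only the 3 blocks with intensity above φ contribute runoff: 5.5, 5, 9.8 mm/h.
Σ(I−φ)·Δt = d  ⇒  (5.5+5+9.8 − 3φ)·1 = 12.7
φ = (20.30 − 12.7/1) / 3 = 2.53 mm/h.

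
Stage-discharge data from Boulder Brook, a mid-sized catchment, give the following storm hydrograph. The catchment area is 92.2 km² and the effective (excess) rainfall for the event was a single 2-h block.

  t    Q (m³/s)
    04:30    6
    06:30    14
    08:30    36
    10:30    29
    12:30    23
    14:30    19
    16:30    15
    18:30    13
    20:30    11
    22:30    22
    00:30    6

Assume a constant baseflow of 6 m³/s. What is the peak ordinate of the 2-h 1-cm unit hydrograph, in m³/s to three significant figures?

Direct runoff: 0.0, 8.0, 30.0, 23.0, 17.0, 13.0, 9.0, 7.0, 5.0, 16.0, 0.0 m³/s; ΣQ_DR = 128.0 m³/s, peak = 30.0 m³/s.
Runoff depth d = ΣQ_DR·Δt / A = 128.0 × 7200 / (92.2 km²) = 9.996 mm.
The 1-cm UH is the DRH scaled by (10 mm)/d, so U_p = 30.0 × 10/9.996 = 30.0 m³/s.

U_p ≈ 30.0 m³/s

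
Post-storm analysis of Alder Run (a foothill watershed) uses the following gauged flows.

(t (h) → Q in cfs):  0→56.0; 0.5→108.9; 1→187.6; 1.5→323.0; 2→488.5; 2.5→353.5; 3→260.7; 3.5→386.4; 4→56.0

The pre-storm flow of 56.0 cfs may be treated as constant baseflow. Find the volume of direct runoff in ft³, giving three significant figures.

V ≈ 3.09 × 10^6 ft³

Direct-runoff ordinates (Q − Q_b): 0.0, 52.9, 131.6, 267.0, 432.5, 297.5, 204.7, 330.4, 0.0 cfs.
ΣQ_DR = 1717 cfs.
With Δt = 0.5 h = 1800 s, V = ΣQ_DR · Δt = 1717 × 1800 = 3.09 × 10^6 ft³.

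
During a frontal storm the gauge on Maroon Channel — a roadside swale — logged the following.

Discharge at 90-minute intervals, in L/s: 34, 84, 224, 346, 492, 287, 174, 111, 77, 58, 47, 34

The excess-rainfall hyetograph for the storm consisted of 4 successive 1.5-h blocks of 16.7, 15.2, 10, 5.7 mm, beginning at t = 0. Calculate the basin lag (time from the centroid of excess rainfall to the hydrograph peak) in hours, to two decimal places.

t_L ≈ 3.60 h

Centroid of excess rainfall: t_c = Σ P_i·t̄_i / ΣP_i = 2.3981 h (block centres at 0.75, 2.25, 3.75, 5.25 h).
Hydrograph peak occurs at t = 6 h, so basin lag t_L = 6 − 2.3981 = 3.60 h.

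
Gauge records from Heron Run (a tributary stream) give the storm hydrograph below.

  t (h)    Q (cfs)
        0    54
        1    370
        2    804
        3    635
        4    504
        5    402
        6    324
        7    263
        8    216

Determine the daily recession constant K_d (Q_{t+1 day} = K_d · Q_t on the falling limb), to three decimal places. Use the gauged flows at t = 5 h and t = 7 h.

K_d ≈ 0.006

Between t = 5 h and t = 7 h the flow falls from 402 to 263 cfs over 2×1 h = 2 h.
Per-interval ratio K = (263/402)^(1/2) = 0.8088; K_d = K^(24/1) = 0.006.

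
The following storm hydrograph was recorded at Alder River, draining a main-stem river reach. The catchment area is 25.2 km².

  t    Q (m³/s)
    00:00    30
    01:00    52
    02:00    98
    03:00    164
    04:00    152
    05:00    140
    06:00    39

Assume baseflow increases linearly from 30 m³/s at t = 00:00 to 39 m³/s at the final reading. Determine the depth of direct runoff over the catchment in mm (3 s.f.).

d ≈ 61.9 mm

Direct runoff: 0.00, 20.50, 65.00, 129.50, 116.00, 102.50, 0.00 m³/s; ΣQ_DR = 433.5 m³/s.
V = ΣQ_DR · Δt = 433.5 × 3600 s = 1.561 × 10^6 m³.
Over A = 25.2 km², depth = V / A = 61.9 mm.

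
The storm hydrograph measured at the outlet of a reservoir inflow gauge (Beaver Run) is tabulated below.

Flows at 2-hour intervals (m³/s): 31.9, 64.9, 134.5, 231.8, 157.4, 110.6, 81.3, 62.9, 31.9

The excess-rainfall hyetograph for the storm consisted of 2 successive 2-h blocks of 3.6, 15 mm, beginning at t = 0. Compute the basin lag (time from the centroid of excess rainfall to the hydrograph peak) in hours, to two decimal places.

t_L ≈ 3.39 h

Centroid of excess rainfall: t_c = Σ P_i·t̄_i / ΣP_i = 2.6129 h (block centres at 1, 3 h).
Hydrograph peak occurs at t = 6 h, so basin lag t_L = 6 − 2.6129 = 3.39 h.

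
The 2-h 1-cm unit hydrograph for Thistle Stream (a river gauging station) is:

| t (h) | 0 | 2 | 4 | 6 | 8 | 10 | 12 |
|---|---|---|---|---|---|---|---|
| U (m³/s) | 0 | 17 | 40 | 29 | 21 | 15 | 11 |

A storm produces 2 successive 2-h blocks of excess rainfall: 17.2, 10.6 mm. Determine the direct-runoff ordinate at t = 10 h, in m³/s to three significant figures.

Q ≈ 48.1 m³/s

By discrete convolution, Q_j = Σ (P_i / 10 mm) · U_{j−i}.
At t = 10 h (j=5): Q = (17.2/10)·15 + (10.6/10)·21 = 48.1 m³/s.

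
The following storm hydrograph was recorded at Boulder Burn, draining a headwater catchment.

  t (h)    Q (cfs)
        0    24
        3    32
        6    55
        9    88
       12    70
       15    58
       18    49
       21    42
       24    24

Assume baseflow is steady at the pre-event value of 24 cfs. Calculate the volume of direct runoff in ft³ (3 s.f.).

Direct-runoff ordinates (Q − Q_b): 0.0, 8.0, 31.0, 64.0, 46.0, 34.0, 25.0, 18.0, 0.0 cfs.
ΣQ_DR = 226.0 cfs.
With Δt = 3 h = 10800 s, V = ΣQ_DR · Δt = 226.0 × 10800 = 2.44 × 10^6 ft³.

V ≈ 2.44 × 10^6 ft³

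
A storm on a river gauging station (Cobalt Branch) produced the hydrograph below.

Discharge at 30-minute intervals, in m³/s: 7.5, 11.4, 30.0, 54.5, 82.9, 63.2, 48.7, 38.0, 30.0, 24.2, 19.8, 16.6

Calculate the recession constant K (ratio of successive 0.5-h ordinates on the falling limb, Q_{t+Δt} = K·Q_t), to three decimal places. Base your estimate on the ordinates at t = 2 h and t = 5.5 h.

K ≈ 0.795

Using the recession-limb readings at t = 2 h and t = 5.5 h: Q falls from 82.9 to 16.6 m³/s over 7 intervals.
K = (Q₂/Q₁)^(1/7) = (16.6/82.9)^(1/7) = 0.795.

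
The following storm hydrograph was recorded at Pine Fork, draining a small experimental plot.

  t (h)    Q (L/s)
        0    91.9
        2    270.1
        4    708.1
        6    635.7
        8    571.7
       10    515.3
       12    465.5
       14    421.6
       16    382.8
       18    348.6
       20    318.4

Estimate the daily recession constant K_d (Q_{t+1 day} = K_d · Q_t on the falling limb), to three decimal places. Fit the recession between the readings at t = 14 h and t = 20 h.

Between t = 14 h and t = 20 h the flow falls from 421.6 to 318.4 L/s over 3×2 h = 6 h.
Per-interval ratio K = (318.4/421.6)^(1/3) = 0.9107; K_d = K^(24/2) = 0.325.

K_d ≈ 0.325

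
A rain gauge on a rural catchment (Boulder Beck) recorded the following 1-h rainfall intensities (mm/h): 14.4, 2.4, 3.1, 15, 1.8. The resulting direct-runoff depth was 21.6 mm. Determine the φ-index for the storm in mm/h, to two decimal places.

Only the 2 blocks with intensity above φ contribute runoff: 14.4, 15 mm/h.
Σ(I−φ)·Δt = d  ⇒  (14.4+15 − 2φ)·1 = 21.6
φ = (29.40 − 21.6/1) / 2 = 3.90 mm/h.

φ ≈ 3.90 mm/h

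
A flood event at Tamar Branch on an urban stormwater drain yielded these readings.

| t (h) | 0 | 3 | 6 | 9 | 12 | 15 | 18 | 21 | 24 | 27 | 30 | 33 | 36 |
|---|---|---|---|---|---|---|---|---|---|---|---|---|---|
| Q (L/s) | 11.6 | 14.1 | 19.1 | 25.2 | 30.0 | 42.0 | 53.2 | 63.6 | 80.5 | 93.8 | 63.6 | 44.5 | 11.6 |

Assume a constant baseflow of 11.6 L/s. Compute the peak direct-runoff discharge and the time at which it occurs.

Subtracting baseflow gives direct-runoff ordinates: 0.0, 2.5, 7.5, 13.6, 18.4, 30.4, 41.6, 52.0, 68.9, 82.2, 52.0, 32.9, 0.0 L/s.
The maximum is 82.2 L/s, occurring at the reading for t = 27 h.

Q_p = 82.2 L/s at t = 27 h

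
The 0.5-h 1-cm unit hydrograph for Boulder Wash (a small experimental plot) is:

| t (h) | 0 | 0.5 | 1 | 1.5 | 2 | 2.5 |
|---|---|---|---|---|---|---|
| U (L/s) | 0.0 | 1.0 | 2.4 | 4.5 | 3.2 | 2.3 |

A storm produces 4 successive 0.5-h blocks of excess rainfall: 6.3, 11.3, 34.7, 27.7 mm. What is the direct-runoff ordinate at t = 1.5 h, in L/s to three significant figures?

Q ≈ 9.02 L/s

By discrete convolution, Q_j = Σ (P_i / 10 mm) · U_{j−i}.
At t = 1.5 h (j=3): Q = (6.3/10)·4.5 + (11.3/10)·2.4 + (34.7/10)·1.0 + (27.7/10)·0.0 = 9.02 L/s.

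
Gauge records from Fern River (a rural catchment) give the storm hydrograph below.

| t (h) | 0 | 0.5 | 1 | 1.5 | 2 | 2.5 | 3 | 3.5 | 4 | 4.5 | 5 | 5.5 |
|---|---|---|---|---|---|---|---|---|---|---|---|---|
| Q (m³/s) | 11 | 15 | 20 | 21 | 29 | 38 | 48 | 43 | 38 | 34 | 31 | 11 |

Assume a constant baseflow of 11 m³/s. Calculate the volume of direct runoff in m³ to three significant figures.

V ≈ 3.73 × 10^5 m³

Direct-runoff ordinates (Q − Q_b): 0.0, 4.0, 9.0, 10.0, 18.0, 27.0, 37.0, 32.0, 27.0, 23.0, 20.0, 0.0 m³/s.
ΣQ_DR = 207.0 m³/s.
With Δt = 0.5 h = 1800 s, V = ΣQ_DR · Δt = 207.0 × 1800 = 3.73 × 10^5 m³.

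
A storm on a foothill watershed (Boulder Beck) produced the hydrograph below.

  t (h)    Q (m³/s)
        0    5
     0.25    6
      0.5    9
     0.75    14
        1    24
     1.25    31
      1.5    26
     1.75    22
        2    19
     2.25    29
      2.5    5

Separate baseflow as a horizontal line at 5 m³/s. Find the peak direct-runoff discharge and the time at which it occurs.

Q_p = 26.0 m³/s at t = 1.25 h

Subtracting baseflow gives direct-runoff ordinates: 0.0, 1.0, 4.0, 9.0, 19.0, 26.0, 21.0, 17.0, 14.0, 24.0, 0.0 m³/s.
The maximum is 26.0 m³/s, occurring at the reading for t = 1.25 h.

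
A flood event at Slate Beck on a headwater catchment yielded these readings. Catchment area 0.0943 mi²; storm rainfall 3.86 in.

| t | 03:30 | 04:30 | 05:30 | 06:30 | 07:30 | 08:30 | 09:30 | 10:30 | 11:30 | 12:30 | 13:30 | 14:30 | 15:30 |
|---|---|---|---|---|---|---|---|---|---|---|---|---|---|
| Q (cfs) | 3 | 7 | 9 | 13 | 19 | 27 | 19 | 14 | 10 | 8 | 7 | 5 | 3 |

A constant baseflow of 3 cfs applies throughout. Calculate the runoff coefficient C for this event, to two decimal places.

C ≈ 0.45

ΣQ_DR = 105.0 cfs; V = ΣQ_DR·Δt = 3.780 × 10^5 ft³.
Runoff depth d = V / A = 1.725 in.
C = d / P = 1.725 / 3.86 = 0.45.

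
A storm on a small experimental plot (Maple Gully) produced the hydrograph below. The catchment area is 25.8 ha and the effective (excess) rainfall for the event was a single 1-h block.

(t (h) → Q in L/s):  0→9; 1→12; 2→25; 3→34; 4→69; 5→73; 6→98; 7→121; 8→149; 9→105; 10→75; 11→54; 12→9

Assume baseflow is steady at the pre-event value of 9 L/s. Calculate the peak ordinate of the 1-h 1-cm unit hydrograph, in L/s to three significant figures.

U_p ≈ 140 L/s

Direct runoff: 0.0, 3.0, 16.0, 25.0, 60.0, 64.0, 89.0, 112.0, 140.0, 96.0, 66.0, 45.0, 0.0 L/s; ΣQ_DR = 716.0 L/s, peak = 140.0 L/s.
Runoff depth d = ΣQ_DR·Δt / A = 716.0 × 3600 / (25.8 ha) = 9.991 mm.
The 1-cm UH is the DRH scaled by (10 mm)/d, so U_p = 140.0 × 10/9.991 = 140 L/s.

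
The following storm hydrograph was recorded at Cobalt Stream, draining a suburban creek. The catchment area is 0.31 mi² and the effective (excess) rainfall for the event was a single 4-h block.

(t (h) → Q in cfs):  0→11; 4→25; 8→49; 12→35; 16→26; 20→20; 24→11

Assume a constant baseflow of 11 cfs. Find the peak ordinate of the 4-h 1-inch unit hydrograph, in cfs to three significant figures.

U_p ≈ 19.0 cfs

Direct runoff: 0.0, 14.0, 38.0, 24.0, 15.0, 9.0, 0.0 cfs; ΣQ_DR = 100.0 cfs, peak = 38.0 cfs.
Runoff depth d = ΣQ_DR·Δt / A = 100.0 × 14400 / (0.31 mi²) = 1.999 in.
The 1-inch UH is the DRH scaled by (1 in)/d, so U_p = 38.0 × 1/1.999 = 19.0 cfs.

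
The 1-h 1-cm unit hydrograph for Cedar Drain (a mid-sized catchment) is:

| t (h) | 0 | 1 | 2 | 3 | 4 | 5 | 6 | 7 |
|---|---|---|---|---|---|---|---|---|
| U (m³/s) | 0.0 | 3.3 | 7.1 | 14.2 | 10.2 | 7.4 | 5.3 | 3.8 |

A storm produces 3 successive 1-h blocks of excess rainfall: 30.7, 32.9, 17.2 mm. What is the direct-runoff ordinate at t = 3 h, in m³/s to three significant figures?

By discrete convolution, Q_j = Σ (P_i / 10 mm) · U_{j−i}.
At t = 3 h (j=3): Q = (30.7/10)·14.2 + (32.9/10)·7.1 + (17.2/10)·3.3 = 72.6 m³/s.

Q ≈ 72.6 m³/s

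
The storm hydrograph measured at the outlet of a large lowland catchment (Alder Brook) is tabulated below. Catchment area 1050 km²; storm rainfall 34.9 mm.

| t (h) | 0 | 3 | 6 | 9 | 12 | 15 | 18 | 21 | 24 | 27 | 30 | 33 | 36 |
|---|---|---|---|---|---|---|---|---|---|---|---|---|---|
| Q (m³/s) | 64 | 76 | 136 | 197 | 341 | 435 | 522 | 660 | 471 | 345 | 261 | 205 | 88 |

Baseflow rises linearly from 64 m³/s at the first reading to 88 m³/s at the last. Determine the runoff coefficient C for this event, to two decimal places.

ΣQ_DR = 2813 m³/s; V = ΣQ_DR·Δt = 3.038 × 10^7 m³.
Runoff depth d = V / A = 28.93 mm.
C = d / P = 28.93 / 34.9 = 0.83.

C ≈ 0.83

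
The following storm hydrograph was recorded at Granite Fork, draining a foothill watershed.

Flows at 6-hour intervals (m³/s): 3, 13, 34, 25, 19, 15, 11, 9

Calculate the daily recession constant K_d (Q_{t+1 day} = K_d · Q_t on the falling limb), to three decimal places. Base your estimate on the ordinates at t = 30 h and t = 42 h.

Between t = 30 h and t = 42 h the flow falls from 15 to 9 m³/s over 2×6 h = 12 h.
Per-interval ratio K = (9/15)^(1/2) = 0.7746; K_d = K^(24/6) = 0.360.

K_d ≈ 0.360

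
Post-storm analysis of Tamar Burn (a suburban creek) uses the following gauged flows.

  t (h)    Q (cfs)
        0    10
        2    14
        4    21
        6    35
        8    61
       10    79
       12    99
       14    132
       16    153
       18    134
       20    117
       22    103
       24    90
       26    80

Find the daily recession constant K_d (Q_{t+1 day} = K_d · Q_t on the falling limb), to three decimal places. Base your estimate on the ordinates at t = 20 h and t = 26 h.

K_d ≈ 0.219

Between t = 20 h and t = 26 h the flow falls from 117 to 80 cfs over 3×2 h = 6 h.
Per-interval ratio K = (80/117)^(1/3) = 0.8810; K_d = K^(24/2) = 0.219.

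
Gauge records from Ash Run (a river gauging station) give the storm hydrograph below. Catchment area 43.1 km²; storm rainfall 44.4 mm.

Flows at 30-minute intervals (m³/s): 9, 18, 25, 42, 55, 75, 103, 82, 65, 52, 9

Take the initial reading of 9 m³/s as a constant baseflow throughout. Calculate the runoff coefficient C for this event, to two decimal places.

ΣQ_DR = 436.0 m³/s; V = ΣQ_DR·Δt = 7.848 × 10^5 m³.
Runoff depth d = V / A = 18.21 mm.
C = d / P = 18.21 / 44.4 = 0.41.

C ≈ 0.41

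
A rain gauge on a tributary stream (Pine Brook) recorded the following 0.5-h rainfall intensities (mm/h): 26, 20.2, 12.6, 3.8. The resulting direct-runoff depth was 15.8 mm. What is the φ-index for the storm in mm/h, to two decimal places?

φ ≈ 9.07 mm/h

Only the 3 blocks with intensity above φ contribute runoff: 26, 20.2, 12.6 mm/h.
Σ(I−φ)·Δt = d  ⇒  (26+20.2+12.6 − 3φ)·0.5 = 15.8
φ = (58.80 − 15.8/0.5) / 3 = 9.07 mm/h.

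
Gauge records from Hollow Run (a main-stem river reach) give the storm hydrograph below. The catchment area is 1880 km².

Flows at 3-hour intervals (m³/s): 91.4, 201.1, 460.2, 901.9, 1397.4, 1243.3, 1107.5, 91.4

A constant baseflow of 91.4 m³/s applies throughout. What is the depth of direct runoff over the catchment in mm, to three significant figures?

Direct runoff: 0.0, 109.7, 368.8, 810.5, 1306.0, 1151.9, 1016.1, 0.0 m³/s; ΣQ_DR = 4763 m³/s.
V = ΣQ_DR · Δt = 4763 × 10800 s = 5.144 × 10^7 m³.
Over A = 1880 km², depth = V / A = 27.4 mm.

d ≈ 27.4 mm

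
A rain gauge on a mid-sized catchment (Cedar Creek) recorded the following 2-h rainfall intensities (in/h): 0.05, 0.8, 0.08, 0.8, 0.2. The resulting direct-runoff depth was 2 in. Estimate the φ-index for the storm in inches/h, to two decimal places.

Only the 2 blocks with intensity above φ contribute runoff: 0.8, 0.8 in/h.
Σ(I−φ)·Δt = d  ⇒  (0.8+0.8 − 2φ)·2 = 2
φ = (1.600 − 2/2) / 2 = 0.30 in/h.

φ ≈ 0.30 in/h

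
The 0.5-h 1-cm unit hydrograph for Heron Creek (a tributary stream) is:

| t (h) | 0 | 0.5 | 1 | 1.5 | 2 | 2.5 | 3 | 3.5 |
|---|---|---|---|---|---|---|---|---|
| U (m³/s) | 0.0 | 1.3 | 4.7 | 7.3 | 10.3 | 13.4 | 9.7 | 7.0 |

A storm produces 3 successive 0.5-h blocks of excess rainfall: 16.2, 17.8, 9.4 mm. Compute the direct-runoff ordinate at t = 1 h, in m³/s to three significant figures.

Q ≈ 9.93 m³/s

By discrete convolution, Q_j = Σ (P_i / 10 mm) · U_{j−i}.
At t = 1 h (j=2): Q = (16.2/10)·4.7 + (17.8/10)·1.3 + (9.4/10)·0.0 = 9.93 m³/s.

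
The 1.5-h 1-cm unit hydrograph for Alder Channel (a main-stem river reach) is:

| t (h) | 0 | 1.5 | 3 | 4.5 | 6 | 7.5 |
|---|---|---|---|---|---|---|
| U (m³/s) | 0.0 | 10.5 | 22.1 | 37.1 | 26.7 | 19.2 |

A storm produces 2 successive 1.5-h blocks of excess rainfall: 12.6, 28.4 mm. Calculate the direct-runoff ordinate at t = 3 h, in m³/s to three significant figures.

By discrete convolution, Q_j = Σ (P_i / 10 mm) · U_{j−i}.
At t = 3 h (j=2): Q = (12.6/10)·22.1 + (28.4/10)·10.5 = 57.7 m³/s.

Q ≈ 57.7 m³/s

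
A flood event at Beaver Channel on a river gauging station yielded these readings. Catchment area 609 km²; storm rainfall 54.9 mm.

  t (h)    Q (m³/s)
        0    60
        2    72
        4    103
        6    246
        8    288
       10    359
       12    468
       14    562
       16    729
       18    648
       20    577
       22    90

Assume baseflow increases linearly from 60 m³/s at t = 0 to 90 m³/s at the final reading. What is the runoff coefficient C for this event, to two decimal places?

C ≈ 0.71

ΣQ_DR = 3302 m³/s; V = ΣQ_DR·Δt = 2.377 × 10^7 m³.
Runoff depth d = V / A = 39.04 mm.
C = d / P = 39.04 / 54.9 = 0.71.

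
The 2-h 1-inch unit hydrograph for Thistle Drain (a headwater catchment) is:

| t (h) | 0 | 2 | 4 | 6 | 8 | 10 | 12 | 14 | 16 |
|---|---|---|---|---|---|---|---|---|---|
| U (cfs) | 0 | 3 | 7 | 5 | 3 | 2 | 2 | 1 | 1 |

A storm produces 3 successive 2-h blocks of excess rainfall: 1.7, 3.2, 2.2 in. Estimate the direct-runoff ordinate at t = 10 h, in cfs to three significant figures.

Q ≈ 24.0 cfs

By discrete convolution, Q_j = Σ (P_i / 1 in) · U_{j−i}.
At t = 10 h (j=5): Q = (1.7/1)·2 + (3.2/1)·3 + (2.2/1)·5 = 24.0 cfs.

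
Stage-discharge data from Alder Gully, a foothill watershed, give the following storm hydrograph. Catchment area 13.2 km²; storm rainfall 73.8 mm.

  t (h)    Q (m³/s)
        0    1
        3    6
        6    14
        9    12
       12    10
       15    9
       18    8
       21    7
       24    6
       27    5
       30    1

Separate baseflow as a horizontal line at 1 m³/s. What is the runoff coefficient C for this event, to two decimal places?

ΣQ_DR = 68.00 m³/s; V = ΣQ_DR·Δt = 7.344 × 10^5 m³.
Runoff depth d = V / A = 55.64 mm.
C = d / P = 55.64 / 73.8 = 0.75.

C ≈ 0.75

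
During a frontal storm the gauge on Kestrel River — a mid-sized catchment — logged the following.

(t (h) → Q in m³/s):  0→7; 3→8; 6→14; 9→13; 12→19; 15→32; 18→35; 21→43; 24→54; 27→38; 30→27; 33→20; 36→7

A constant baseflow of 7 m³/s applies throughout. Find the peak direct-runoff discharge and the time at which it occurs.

Subtracting baseflow gives direct-runoff ordinates: 0.0, 1.0, 7.0, 6.0, 12.0, 25.0, 28.0, 36.0, 47.0, 31.0, 20.0, 13.0, 0.0 m³/s.
The maximum is 47.0 m³/s, occurring at the reading for t = 24 h.

Q_p = 47.0 m³/s at t = 24 h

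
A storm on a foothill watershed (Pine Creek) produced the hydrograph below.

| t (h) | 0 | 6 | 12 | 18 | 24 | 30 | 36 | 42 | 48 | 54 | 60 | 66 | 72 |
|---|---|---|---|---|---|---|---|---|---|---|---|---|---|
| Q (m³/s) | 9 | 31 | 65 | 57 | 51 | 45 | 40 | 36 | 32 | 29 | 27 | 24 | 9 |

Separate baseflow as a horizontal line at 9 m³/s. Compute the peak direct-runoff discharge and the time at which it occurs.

Subtracting baseflow gives direct-runoff ordinates: 0.0, 22.0, 56.0, 48.0, 42.0, 36.0, 31.0, 27.0, 23.0, 20.0, 18.0, 15.0, 0.0 m³/s.
The maximum is 56.0 m³/s, occurring at the reading for t = 12 h.

Q_p = 56.0 m³/s at t = 12 h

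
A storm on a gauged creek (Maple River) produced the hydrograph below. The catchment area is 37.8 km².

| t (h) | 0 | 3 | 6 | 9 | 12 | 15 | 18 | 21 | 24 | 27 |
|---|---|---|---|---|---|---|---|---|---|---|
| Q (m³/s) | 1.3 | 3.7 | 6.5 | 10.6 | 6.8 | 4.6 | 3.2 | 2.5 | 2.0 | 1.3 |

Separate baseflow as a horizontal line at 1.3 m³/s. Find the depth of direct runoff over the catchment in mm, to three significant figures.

d ≈ 8.43 mm

Direct runoff: 0.0, 2.4, 5.2, 9.3, 5.5, 3.3, 1.9, 1.2, 0.7, 0.0 m³/s; ΣQ_DR = 29.50 m³/s.
V = ΣQ_DR · Δt = 29.50 × 10800 s = 3.186 × 10^5 m³.
Over A = 37.8 km², depth = V / A = 8.43 mm.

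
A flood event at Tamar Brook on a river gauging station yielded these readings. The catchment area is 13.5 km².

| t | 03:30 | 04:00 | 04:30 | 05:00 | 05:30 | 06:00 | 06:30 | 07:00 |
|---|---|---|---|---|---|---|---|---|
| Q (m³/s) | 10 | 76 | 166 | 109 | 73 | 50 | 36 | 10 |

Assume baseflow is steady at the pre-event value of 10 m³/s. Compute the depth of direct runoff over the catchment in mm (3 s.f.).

d ≈ 60.0 mm

Direct runoff: 0.0, 66.0, 156.0, 99.0, 63.0, 40.0, 26.0, 0.0 m³/s; ΣQ_DR = 450.0 m³/s.
V = ΣQ_DR · Δt = 450.0 × 1800 s = 8.100 × 10^5 m³.
Over A = 13.5 km², depth = V / A = 60.0 mm.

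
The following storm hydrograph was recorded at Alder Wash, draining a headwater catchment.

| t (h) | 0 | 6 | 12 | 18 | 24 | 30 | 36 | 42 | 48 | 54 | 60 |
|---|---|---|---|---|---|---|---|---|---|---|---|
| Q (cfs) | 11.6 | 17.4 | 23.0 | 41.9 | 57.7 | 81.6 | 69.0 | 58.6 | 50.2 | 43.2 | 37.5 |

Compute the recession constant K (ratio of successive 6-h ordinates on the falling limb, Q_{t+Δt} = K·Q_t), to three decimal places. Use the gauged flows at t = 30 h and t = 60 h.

K ≈ 0.856

Using the recession-limb readings at t = 30 h and t = 60 h: Q falls from 81.6 to 37.5 cfs over 5 intervals.
K = (Q₂/Q₁)^(1/5) = (37.5/81.6)^(1/5) = 0.856.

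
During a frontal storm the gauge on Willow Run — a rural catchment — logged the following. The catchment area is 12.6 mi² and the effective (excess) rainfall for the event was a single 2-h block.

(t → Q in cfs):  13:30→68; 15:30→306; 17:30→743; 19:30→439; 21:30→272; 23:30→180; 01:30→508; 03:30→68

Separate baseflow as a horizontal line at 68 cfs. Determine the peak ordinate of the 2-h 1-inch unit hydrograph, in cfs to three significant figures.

Direct runoff: 0.0, 238.0, 675.0, 371.0, 204.0, 112.0, 440.0, 0.0 cfs; ΣQ_DR = 2040 cfs, peak = 675.0 cfs.
Runoff depth d = ΣQ_DR·Δt / A = 2040 × 7200 / (12.6 mi²) = 0.5018 in.
The 1-inch UH is the DRH scaled by (1 in)/d, so U_p = 675.0 × 1/0.5018 = 1350 cfs.

U_p ≈ 1350 cfs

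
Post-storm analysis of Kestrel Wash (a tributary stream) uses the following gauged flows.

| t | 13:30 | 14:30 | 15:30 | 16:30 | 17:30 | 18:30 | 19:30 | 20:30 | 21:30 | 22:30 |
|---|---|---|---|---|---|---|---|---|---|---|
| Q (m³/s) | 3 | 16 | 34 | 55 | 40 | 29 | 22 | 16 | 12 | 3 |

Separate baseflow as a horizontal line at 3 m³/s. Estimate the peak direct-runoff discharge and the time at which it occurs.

Q_p = 52.0 m³/s at t = 16:30

Subtracting baseflow gives direct-runoff ordinates: 0.0, 13.0, 31.0, 52.0, 37.0, 26.0, 19.0, 13.0, 9.0, 0.0 m³/s.
The maximum is 52.0 m³/s, occurring at the reading for t = 16:30.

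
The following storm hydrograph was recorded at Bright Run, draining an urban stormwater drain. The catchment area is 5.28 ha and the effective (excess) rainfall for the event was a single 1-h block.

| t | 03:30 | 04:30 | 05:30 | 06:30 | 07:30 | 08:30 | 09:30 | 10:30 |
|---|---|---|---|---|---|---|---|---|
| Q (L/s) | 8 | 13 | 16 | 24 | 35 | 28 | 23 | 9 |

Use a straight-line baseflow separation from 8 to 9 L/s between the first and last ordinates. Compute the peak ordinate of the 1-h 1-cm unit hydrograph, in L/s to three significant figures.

Direct runoff: 0.00, 4.86, 7.71, 15.57, 26.43, 19.29, 14.14, 0.00 L/s; ΣQ_DR = 88.00 L/s, peak = 26.43 L/s.
Runoff depth d = ΣQ_DR·Δt / A = 88.00 × 3600 / (5.28 ha) = 6.000 mm.
The 1-cm UH is the DRH scaled by (10 mm)/d, so U_p = 26.43 × 10/6.000 = 44.0 L/s.

U_p ≈ 44.0 L/s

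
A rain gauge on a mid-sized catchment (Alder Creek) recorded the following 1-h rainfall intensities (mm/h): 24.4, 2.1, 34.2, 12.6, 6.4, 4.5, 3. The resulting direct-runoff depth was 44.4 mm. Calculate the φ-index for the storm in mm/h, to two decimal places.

φ ≈ 8.93 mm/h

Only the 3 blocks with intensity above φ contribute runoff: 24.4, 34.2, 12.6 mm/h.
Σ(I−φ)·Δt = d  ⇒  (24.4+34.2+12.6 − 3φ)·1 = 44.4
φ = (71.20 − 44.4/1) / 3 = 8.93 mm/h.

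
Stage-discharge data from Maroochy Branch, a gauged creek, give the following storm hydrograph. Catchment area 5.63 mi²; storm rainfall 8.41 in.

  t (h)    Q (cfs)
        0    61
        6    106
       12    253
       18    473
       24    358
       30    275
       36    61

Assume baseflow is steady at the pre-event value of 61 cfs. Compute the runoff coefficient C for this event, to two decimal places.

ΣQ_DR = 1160 cfs; V = ΣQ_DR·Δt = 2.506 × 10^7 ft³.
Runoff depth d = V / A = 1.916 in.
C = d / P = 1.916 / 8.41 = 0.23.

C ≈ 0.23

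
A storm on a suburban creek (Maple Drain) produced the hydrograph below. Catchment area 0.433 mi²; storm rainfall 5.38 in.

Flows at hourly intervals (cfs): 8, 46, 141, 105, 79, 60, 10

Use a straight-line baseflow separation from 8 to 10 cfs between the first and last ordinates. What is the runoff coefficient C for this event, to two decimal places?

ΣQ_DR = 386.0 cfs; V = ΣQ_DR·Δt = 1.390 × 10^6 ft³.
Runoff depth d = V / A = 1.381 in.
C = d / P = 1.381 / 5.38 = 0.26.

C ≈ 0.26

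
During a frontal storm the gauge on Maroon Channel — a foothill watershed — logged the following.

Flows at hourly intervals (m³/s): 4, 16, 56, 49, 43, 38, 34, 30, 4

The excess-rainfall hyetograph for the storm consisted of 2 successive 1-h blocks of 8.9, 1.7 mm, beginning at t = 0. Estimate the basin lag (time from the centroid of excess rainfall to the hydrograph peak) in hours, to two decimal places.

t_L ≈ 1.34 h

Centroid of excess rainfall: t_c = Σ P_i·t̄_i / ΣP_i = 0.6604 h (block centres at 0.5, 1.5 h).
Hydrograph peak occurs at t = 2 h, so basin lag t_L = 2 − 0.6604 = 1.34 h.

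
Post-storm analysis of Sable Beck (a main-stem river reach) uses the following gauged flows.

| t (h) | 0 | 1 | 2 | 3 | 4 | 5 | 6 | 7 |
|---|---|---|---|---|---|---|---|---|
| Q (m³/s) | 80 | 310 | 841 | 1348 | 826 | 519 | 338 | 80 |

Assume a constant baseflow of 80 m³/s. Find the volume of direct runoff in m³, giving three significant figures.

V ≈ 1.33 × 10^7 m³

Direct-runoff ordinates (Q − Q_b): 0.0, 230.0, 761.0, 1268.0, 746.0, 439.0, 258.0, 0.0 m³/s.
ΣQ_DR = 3702 m³/s.
With Δt = 1 h = 3600 s, V = ΣQ_DR · Δt = 3702 × 3600 = 1.33 × 10^7 m³.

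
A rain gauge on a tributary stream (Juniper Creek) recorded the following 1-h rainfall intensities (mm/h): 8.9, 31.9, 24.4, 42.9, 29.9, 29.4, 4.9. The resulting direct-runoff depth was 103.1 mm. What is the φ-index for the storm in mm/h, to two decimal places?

Only the 5 blocks with intensity above φ contribute runoff: 31.9, 24.4, 42.9, 29.9, 29.4 mm/h.
Σ(I−φ)·Δt = d  ⇒  (31.9+24.4+42.9+29.9+29.4 − 5φ)·1 = 103.1
φ = (158.5 − 103.1/1) / 5 = 11.08 mm/h.

φ ≈ 11.08 mm/h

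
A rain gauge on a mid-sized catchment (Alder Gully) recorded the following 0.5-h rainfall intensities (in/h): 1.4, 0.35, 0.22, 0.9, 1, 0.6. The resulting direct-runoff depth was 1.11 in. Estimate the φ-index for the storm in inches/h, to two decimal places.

φ ≈ 0.42 in/h

Only the 4 blocks with intensity above φ contribute runoff: 1.4, 0.9, 1, 0.6 in/h.
Σ(I−φ)·Δt = d  ⇒  (1.4+0.9+1+0.6 − 4φ)·0.5 = 1.11
φ = (3.900 − 1.11/0.5) / 4 = 0.42 in/h.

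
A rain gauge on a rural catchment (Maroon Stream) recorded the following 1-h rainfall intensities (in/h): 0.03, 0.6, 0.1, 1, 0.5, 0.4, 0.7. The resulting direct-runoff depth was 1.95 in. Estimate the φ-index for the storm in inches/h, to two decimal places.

Only the 5 blocks with intensity above φ contribute runoff: 0.6, 1, 0.5, 0.4, 0.7 in/h.
Σ(I−φ)·Δt = d  ⇒  (0.6+1+0.5+0.4+0.7 − 5φ)·1 = 1.95
φ = (3.200 − 1.95/1) / 5 = 0.25 in/h.

φ ≈ 0.25 in/h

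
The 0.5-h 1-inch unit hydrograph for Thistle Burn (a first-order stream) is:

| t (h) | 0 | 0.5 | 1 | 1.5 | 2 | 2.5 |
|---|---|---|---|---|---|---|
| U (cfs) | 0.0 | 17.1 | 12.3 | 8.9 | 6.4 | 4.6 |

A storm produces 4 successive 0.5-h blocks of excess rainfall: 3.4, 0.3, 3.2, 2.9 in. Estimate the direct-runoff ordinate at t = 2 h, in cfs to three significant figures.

Q ≈ 113 cfs

By discrete convolution, Q_j = Σ (P_i / 1 in) · U_{j−i}.
At t = 2 h (j=4): Q = (3.4/1)·6.4 + (0.3/1)·8.9 + (3.2/1)·12.3 + (2.9/1)·17.1 = 113 cfs.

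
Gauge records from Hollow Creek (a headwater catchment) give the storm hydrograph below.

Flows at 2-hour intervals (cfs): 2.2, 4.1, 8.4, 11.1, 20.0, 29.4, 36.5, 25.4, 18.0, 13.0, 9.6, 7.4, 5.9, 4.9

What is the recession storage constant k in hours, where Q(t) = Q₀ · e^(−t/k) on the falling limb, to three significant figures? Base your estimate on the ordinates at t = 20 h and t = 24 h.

k ≈ 8.22 h

On the falling limb, Q drops from 9.6 to 5.9 cfs between t = 20 h and t = 24 h (Δt = 4 h).
k = −Δt / ln(Q₂/Q₁) = −4 / ln(5.9/9.6) = 8.22 h.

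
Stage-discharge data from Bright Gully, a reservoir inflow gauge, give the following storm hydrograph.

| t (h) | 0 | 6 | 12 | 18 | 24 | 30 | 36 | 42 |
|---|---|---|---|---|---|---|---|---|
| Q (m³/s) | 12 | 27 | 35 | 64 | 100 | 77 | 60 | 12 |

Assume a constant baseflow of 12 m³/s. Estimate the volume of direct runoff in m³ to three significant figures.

Direct-runoff ordinates (Q − Q_b): 0.0, 15.0, 23.0, 52.0, 88.0, 65.0, 48.0, 0.0 m³/s.
ΣQ_DR = 291.0 m³/s.
With Δt = 6 h = 21600 s, V = ΣQ_DR · Δt = 291.0 × 21600 = 6.29 × 10^6 m³.

V ≈ 6.29 × 10^6 m³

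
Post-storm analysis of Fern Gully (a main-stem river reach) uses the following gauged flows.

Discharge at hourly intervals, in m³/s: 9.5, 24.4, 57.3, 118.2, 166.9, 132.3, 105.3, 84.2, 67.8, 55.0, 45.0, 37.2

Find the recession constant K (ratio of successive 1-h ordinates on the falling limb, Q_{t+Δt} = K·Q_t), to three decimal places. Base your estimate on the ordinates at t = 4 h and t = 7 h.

Using the recession-limb readings at t = 4 h and t = 7 h: Q falls from 166.9 to 84.2 m³/s over 3 intervals.
K = (Q₂/Q₁)^(1/3) = (84.2/166.9)^(1/3) = 0.796.

K ≈ 0.796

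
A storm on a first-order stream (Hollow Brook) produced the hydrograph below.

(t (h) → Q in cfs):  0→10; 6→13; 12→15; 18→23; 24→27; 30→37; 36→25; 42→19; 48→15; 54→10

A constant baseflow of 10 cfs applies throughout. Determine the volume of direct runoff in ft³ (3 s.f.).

Direct-runoff ordinates (Q − Q_b): 0.0, 3.0, 5.0, 13.0, 17.0, 27.0, 15.0, 9.0, 5.0, 0.0 cfs.
ΣQ_DR = 94.00 cfs.
With Δt = 6 h = 21600 s, V = ΣQ_DR · Δt = 94.00 × 21600 = 2.03 × 10^6 ft³.

V ≈ 2.03 × 10^6 ft³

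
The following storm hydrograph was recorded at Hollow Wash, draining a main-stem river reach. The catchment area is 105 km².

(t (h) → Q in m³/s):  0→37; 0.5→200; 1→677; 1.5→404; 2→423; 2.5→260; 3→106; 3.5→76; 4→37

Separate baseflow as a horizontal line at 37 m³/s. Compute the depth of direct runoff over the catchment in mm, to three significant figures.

d ≈ 32.3 mm

Direct runoff: 0.0, 163.0, 640.0, 367.0, 386.0, 223.0, 69.0, 39.0, 0.0 m³/s; ΣQ_DR = 1887 m³/s.
V = ΣQ_DR · Δt = 1887 × 1800 s = 3.397 × 10^6 m³.
Over A = 105 km², depth = V / A = 32.3 mm.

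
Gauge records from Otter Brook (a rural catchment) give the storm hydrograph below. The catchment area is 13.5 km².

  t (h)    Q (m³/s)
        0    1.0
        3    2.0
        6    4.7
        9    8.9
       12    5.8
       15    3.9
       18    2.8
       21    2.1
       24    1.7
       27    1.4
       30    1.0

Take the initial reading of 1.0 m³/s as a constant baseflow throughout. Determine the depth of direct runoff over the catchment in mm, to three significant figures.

Direct runoff: 0.0, 1.0, 3.7, 7.9, 4.8, 2.9, 1.8, 1.1, 0.7, 0.4, 0.0 m³/s; ΣQ_DR = 24.30 m³/s.
V = ΣQ_DR · Δt = 24.30 × 10800 s = 2.624 × 10^5 m³.
Over A = 13.5 km², depth = V / A = 19.4 mm.

d ≈ 19.4 mm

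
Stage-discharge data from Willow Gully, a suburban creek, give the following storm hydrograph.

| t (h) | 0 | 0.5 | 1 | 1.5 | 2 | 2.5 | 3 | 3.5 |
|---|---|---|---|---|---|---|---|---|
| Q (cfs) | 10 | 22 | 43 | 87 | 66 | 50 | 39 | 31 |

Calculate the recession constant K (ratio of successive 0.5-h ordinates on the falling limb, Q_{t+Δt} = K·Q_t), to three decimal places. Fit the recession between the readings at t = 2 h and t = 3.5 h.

K ≈ 0.777

Using the recession-limb readings at t = 2 h and t = 3.5 h: Q falls from 66 to 31 cfs over 3 intervals.
K = (Q₂/Q₁)^(1/3) = (31/66)^(1/3) = 0.777.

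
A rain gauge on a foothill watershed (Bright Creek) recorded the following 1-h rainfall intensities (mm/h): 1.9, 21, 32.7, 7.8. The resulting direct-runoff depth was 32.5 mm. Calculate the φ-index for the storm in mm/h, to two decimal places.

Only the 2 blocks with intensity above φ contribute runoff: 21, 32.7 mm/h.
Σ(I−φ)·Δt = d  ⇒  (21+32.7 − 2φ)·1 = 32.5
φ = (53.70 − 32.5/1) / 2 = 10.60 mm/h.

φ ≈ 10.60 mm/h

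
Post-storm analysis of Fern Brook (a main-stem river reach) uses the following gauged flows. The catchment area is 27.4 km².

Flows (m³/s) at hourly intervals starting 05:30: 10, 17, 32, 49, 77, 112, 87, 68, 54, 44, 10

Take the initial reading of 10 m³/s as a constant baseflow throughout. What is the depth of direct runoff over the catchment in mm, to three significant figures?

d ≈ 59.1 mm

Direct runoff: 0.0, 7.0, 22.0, 39.0, 67.0, 102.0, 77.0, 58.0, 44.0, 34.0, 0.0 m³/s; ΣQ_DR = 450.0 m³/s.
V = ΣQ_DR · Δt = 450.0 × 3600 s = 1.620 × 10^6 m³.
Over A = 27.4 km², depth = V / A = 59.1 mm.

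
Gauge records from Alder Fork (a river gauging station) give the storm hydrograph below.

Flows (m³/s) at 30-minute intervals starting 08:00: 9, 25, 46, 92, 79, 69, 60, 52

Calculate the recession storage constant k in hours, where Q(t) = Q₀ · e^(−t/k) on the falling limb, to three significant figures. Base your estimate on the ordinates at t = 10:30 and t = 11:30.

On the falling limb, Q drops from 69 to 52 m³/s between t = 10:30 and t = 11:30 (Δt = 1 h).
k = −Δt / ln(Q₂/Q₁) = −1 / ln(52/69) = 3.54 h.

k ≈ 3.54 h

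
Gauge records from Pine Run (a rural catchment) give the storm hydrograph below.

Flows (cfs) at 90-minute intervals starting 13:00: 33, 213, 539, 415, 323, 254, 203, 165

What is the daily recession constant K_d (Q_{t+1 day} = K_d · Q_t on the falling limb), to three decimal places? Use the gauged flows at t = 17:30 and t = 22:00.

K_d ≈ 0.022

Between t = 17:30 and t = 22:00 the flow falls from 415 to 203 cfs over 3×1.5 h = 4.5 h.
Per-interval ratio K = (203/415)^(1/3) = 0.7879; K_d = K^(24/1.5) = 0.022.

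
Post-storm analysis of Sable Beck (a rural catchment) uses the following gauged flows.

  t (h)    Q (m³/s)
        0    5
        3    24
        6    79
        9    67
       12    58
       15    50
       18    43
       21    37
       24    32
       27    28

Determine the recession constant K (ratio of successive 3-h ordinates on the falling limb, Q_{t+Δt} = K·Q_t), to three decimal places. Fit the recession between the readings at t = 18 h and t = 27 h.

Using the recession-limb readings at t = 18 h and t = 27 h: Q falls from 43 to 28 m³/s over 3 intervals.
K = (Q₂/Q₁)^(1/3) = (28/43)^(1/3) = 0.867.

K ≈ 0.867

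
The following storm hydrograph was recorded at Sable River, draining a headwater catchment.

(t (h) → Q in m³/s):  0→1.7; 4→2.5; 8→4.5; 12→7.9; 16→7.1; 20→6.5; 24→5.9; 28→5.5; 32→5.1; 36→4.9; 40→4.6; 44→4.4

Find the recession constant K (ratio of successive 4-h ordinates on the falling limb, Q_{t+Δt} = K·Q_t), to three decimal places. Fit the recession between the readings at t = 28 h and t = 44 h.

Using the recession-limb readings at t = 28 h and t = 44 h: Q falls from 5.5 to 4.4 m³/s over 4 intervals.
K = (Q₂/Q₁)^(1/4) = (4.4/5.5)^(1/4) = 0.946.

K ≈ 0.946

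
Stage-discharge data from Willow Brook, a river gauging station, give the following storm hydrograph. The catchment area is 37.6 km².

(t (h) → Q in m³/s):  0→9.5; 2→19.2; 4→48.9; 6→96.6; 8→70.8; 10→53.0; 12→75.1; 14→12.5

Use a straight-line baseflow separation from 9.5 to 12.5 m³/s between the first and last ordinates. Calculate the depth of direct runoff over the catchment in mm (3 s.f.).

Direct runoff: 0.00, 9.27, 38.54, 85.81, 59.59, 41.36, 63.03, 0.00 m³/s; ΣQ_DR = 297.6 m³/s.
V = ΣQ_DR · Δt = 297.6 × 7200 s = 2.143 × 10^6 m³.
Over A = 37.6 km², depth = V / A = 57.0 mm.

d ≈ 57.0 mm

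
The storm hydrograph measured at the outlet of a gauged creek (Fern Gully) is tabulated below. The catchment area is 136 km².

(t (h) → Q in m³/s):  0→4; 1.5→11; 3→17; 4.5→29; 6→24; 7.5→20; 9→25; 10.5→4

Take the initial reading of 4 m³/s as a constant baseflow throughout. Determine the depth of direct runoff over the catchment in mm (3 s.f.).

d ≈ 4.05 mm

Direct runoff: 0.0, 7.0, 13.0, 25.0, 20.0, 16.0, 21.0, 0.0 m³/s; ΣQ_DR = 102.0 m³/s.
V = ΣQ_DR · Δt = 102.0 × 5400 s = 5.508 × 10^5 m³.
Over A = 136 km², depth = V / A = 4.05 mm.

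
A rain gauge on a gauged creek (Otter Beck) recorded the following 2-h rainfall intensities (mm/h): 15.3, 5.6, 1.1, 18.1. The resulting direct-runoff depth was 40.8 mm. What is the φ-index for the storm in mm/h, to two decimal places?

φ ≈ 6.50 mm/h

Only the 2 blocks with intensity above φ contribute runoff: 15.3, 18.1 mm/h.
Σ(I−φ)·Δt = d  ⇒  (15.3+18.1 − 2φ)·2 = 40.8
φ = (33.40 − 40.8/2) / 2 = 6.50 mm/h.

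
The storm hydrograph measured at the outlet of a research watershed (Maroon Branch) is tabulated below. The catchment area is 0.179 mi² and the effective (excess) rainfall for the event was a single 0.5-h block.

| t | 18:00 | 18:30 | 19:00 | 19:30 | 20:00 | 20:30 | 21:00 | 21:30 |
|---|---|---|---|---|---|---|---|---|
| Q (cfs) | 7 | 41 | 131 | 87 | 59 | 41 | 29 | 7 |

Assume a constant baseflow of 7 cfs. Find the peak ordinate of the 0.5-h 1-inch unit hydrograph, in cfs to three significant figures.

U_p ≈ 82.8 cfs

Direct runoff: 0.0, 34.0, 124.0, 80.0, 52.0, 34.0, 22.0, 0.0 cfs; ΣQ_DR = 346.0 cfs, peak = 124.0 cfs.
Runoff depth d = ΣQ_DR·Δt / A = 346.0 × 1800 / (0.179 mi²) = 1.498 in.
The 1-inch UH is the DRH scaled by (1 in)/d, so U_p = 124.0 × 1/1.498 = 82.8 cfs.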